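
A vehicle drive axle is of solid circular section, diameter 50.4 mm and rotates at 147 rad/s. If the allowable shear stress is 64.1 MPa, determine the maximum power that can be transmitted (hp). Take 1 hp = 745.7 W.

J = πd⁴/32 = π(0.0504)⁴/32 = 6.335×10^-7 m⁴.
T_max = τ_allow·J/r = 6.41×10^7 × 6.335×10^-7 / 0.0252 = 1611 N·m.
ω = 147 rad/s, so P_max = T_max·ω = 2.369×10^5 W.

318 hp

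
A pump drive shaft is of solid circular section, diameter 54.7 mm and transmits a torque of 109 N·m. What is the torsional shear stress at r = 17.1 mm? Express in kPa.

J = πd⁴/32 = π(0.0547)⁴/32 = 8.789×10^-7 m⁴.
Shear stress varies linearly with radius: τ = T·r/J = 109.0 × 0.0171 / 8.789×10^-7 = 2.121×10^6 Pa.

2120 kPa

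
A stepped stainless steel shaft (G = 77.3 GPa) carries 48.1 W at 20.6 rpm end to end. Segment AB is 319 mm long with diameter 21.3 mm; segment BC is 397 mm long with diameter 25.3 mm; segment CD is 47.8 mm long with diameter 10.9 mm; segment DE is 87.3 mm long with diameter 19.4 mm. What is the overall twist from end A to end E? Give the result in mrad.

ω = 2π·20.6/60 = 2.157 rad/s, so T = P/ω = 48.1 / 2.157 = 22.30 N·m.
J_AB = π(0.0213)⁴/32 = 2.02×10^-8 m⁴; J_BC = π(0.0253)⁴/32 = 4.02×10^-8 m⁴; J_CD = π(0.0109)⁴/32 = 1.39×10^-9 m⁴; J_DE = π(0.0194)⁴/32 = 1.39×10^-8 m⁴.
θ = (T/G)·Σ L_i/J_i = (22.30/77.3×10⁹)·(0.319/2.02×10^-8 + 0.397/4.02×10^-8 + 0.0478/1.39×10^-9 + 0.0873/1.39×10^-8) = 0.01916 rad.

19.2 mrad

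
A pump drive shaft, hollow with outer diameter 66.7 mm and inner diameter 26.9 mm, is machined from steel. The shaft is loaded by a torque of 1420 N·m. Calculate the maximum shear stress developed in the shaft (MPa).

J = π(d_o⁴ − d_i⁴)/32 = π(0.0667⁴ − 0.0269⁴)/32 = 1.892×10^-6 m⁴.
τ_max = T·r/J = 1420 × 0.0334 / 1.892×10^-6 = 2.503×10^7 Pa.

25.0 MPa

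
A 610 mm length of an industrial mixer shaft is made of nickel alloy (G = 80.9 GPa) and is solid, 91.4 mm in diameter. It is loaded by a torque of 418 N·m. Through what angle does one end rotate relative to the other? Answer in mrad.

0.460 mrad

J = πd⁴/32 = π(0.0914)⁴/32 = 6.851×10^-6 m⁴.
θ = T·L/(G·J) = 418.0 × 0.610 / (80.9×10⁹ × 6.851×10^-6) = 4.600×10^-4 rad.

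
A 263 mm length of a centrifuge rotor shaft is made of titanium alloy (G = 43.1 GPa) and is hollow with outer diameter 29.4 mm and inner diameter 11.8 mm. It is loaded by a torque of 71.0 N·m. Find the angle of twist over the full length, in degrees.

J = π(d_o⁴ − d_i⁴)/32 = π(0.0294⁴ − 0.0118⁴)/32 = 7.144×10^-8 m⁴.
θ = T·L/(G·J) = 71.00 × 0.263 / (43.1×10⁹ × 7.144×10^-8) = 6.064×10^-3 rad.

0.347°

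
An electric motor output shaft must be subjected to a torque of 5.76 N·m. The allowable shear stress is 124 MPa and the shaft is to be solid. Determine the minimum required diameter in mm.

6.18 mm

For a solid shaft τ_max = 16T/(πd³), so d = (16T/(π τ_allow))^(1/3) = (16·5.760/(π·1.24×10^8))^(1/3) = 0.006185 m.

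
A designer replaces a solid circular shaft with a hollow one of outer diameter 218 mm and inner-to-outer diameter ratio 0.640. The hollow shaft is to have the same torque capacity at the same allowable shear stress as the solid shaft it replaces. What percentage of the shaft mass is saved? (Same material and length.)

33.3 %

Equal τ_max and T ⇒ the solid shaft needs d_s³ = d_o³(1−k⁴), so d_s = 218·(1−0.640⁴)^(1/3) = 205.1 mm.
Area ratio A_h/A_s = d_o²(1−k²)/d_s² = (1−k²)/(1−k⁴)^(2/3) = 0.6673.
Mass saving = 1 − 0.6673 = 33.3 %.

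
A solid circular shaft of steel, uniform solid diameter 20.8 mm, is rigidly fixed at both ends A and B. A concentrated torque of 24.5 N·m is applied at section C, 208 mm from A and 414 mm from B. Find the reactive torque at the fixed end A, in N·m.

With uniform GJ and both ends fixed, compatibility θ_AC = θ_CB gives T_A·a = T_B·b, together with T_A + T_B = T₀.
T_A = T₀·b/(a+b) = 24.50·414/622.0 = 16.31 N·m; T_B = 8.193 N·m.

16.3 N·m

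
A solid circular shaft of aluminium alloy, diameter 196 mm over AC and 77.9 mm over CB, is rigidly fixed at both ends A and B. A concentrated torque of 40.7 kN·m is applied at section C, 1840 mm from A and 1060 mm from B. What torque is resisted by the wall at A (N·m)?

39000 N·m

Compatibility: T_A·a/J_AC = T_B·b/J_CB with T_A + T_B = T₀.
J_AC = 1.45×10^-4 m⁴, J_CB = 3.62×10^-6 m⁴, so T_A = T₀·(J_AC/a)/((J_AC/a)+(J_CB/b)) = 39010 N·m, T_B = 1690 N·m.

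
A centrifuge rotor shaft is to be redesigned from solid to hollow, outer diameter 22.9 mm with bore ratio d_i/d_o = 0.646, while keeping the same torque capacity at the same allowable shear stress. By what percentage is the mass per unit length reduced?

33.8 %

Equal τ_max and T ⇒ the solid shaft needs d_s³ = d_o³(1−k⁴), so d_s = 22.9·(1−0.646⁴)^(1/3) = 21.49 mm.
Area ratio A_h/A_s = d_o²(1−k²)/d_s² = (1−k²)/(1−k⁴)^(2/3) = 0.6620.
Mass saving = 1 − 0.6620 = 33.8 %.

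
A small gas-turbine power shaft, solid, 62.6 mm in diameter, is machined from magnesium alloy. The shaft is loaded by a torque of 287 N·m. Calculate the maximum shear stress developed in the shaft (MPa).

J = πd⁴/32 = π(0.0626)⁴/32 = 1.508×10^-6 m⁴.
τ_max = T·r/J = 287.0 × 0.0313 / 1.508×10^-6 = 5.958×10^6 Pa.

5.96 MPa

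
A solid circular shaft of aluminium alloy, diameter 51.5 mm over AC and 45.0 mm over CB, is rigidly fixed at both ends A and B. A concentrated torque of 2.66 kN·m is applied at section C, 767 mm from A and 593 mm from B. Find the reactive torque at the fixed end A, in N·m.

Compatibility: T_A·a/J_AC = T_B·b/J_CB with T_A + T_B = T₀.
J_AC = 6.91×10^-7 m⁴, J_CB = 4.03×10^-7 m⁴, so T_A = T₀·(J_AC/a)/((J_AC/a)+(J_CB/b)) = 1517 N·m, T_B = 1143 N·m.

1520 N·m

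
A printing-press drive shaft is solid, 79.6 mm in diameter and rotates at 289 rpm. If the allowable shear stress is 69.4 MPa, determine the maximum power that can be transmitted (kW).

J = πd⁴/32 = π(0.0796)⁴/32 = 3.941×10^-6 m⁴.
T_max = τ_allow·J/r = 6.94×10^7 × 3.941×10^-6 / 0.0398 = 6873 N·m.
ω = 2π·289/60 = 30.26 rad/s, so P_max = T_max·ω = 2.080×10^5 W.

208 kW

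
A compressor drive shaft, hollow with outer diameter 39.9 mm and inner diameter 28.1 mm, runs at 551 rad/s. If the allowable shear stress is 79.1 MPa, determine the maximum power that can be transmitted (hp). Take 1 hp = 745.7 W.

550 hp

J = π(d_o⁴ − d_i⁴)/32 = π(0.0399⁴ − 0.0281⁴)/32 = 1.876×10^-7 m⁴.
T_max = τ_allow·J/r = 7.91×10^7 × 1.876×10^-7 / 0.0199 = 743.9 N·m.
ω = 551 rad/s, so P_max = T_max·ω = 4.099×10^5 W.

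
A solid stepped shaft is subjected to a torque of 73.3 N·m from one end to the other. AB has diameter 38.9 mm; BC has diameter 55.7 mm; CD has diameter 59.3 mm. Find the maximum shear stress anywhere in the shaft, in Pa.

6.34e6 Pa

Under the same torque, τ_max = 16T/(πd³) is largest where d is smallest — segment AB (d = 38.9 mm).
τ_max = 16·73.30/(π·(0.0389)³) = 6.342×10^6 Pa.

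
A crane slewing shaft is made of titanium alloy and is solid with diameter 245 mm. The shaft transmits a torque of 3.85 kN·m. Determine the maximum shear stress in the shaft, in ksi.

0.193 ksi

J = πd⁴/32 = π(0.245)⁴/32 = 3.537×10^-4 m⁴.
τ_max = T·r/J = 3850 × 0.122 / 3.537×10^-4 = 1.333×10^6 Pa.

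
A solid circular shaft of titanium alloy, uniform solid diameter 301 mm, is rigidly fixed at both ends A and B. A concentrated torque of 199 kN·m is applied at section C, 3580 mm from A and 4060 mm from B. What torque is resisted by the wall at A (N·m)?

With uniform GJ and both ends fixed, compatibility θ_AC = θ_CB gives T_A·a = T_B·b, together with T_A + T_B = T₀.
T_A = T₀·b/(a+b) = 199000·4060/7640 = 105800 N·m; T_B = 93250 N·m.

106000 N·m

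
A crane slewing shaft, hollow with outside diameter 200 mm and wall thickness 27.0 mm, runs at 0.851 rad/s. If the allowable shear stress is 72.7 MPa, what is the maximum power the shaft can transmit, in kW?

J = π(d_o⁴ − d_i⁴)/32 = π(0.200⁴ − 0.146⁴)/32 = 1.125×10^-4 m⁴.
T_max = τ_allow·J/r = 7.27×10^7 × 1.125×10^-4 / 0.100 = 81770 N·m.
ω = 0.851 rad/s, so P_max = T_max·ω = 6.958×10^4 W.

69.6 kW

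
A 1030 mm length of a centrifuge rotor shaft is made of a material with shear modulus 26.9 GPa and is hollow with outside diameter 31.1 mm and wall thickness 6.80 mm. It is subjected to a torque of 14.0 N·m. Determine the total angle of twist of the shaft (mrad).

6.49 mrad

J = π(d_o⁴ − d_i⁴)/32 = π(0.0311⁴ − 0.0175⁴)/32 = 8.263×10^-8 m⁴.
θ = T·L/(G·J) = 14.00 × 1.03 / (26.9×10⁹ × 8.263×10^-8) = 6.487×10^-3 rad.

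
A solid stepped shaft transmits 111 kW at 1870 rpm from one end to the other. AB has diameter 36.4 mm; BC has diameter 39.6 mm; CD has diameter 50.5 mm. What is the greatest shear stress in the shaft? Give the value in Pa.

5.99e7 Pa

ω = 2π·1870/60 = 195.8 rad/s, so T = P/ω = 111×10³ / 195.8 = 566.8 N·m.
Under the same torque, τ_max = 16T/(πd³) is largest where d is smallest — segment AB (d = 36.4 mm).
τ_max = 16·566.8/(π·(0.0364)³) = 5.986×10^7 Pa.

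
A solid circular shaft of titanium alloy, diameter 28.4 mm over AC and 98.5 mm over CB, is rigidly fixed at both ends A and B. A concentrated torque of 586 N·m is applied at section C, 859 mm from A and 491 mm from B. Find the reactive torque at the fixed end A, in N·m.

Compatibility: T_A·a/J_AC = T_B·b/J_CB with T_A + T_B = T₀.
J_AC = 6.39×10^-8 m⁴, J_CB = 9.24×10^-6 m⁴, so T_A = T₀·(J_AC/a)/((J_AC/a)+(J_CB/b)) = 2.306 N·m, T_B = 583.7 N·m.

2.31 N·m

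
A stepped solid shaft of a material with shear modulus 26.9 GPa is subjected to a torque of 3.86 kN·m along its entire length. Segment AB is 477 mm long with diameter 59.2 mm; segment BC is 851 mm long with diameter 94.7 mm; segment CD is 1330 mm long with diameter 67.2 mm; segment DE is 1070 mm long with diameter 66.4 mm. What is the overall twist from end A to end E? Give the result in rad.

J_AB = π(0.0592)⁴/32 = 1.21×10^-6 m⁴; J_BC = π(0.0947)⁴/32 = 7.90×10^-6 m⁴; J_CD = π(0.0672)⁴/32 = 2.00×10^-6 m⁴; J_DE = π(0.0664)⁴/32 = 1.91×10^-6 m⁴.
θ = (T/G)·Σ L_i/J_i = (3860/26.9×10⁹)·(0.477/1.21×10^-6 + 0.851/7.90×10^-6 + 1.33/2.00×10^-6 + 1.07/1.91×10^-6) = 0.2480 rad.

0.248 rad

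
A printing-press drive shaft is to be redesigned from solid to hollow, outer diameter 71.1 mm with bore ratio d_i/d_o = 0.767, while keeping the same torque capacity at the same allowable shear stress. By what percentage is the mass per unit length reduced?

45.4 %

Equal τ_max and T ⇒ the solid shaft needs d_s³ = d_o³(1−k⁴), so d_s = 71.1·(1−0.767⁴)^(1/3) = 61.71 mm.
Area ratio A_h/A_s = d_o²(1−k²)/d_s² = (1−k²)/(1−k⁴)^(2/3) = 0.5465.
Mass saving = 1 − 0.5465 = 45.4 %.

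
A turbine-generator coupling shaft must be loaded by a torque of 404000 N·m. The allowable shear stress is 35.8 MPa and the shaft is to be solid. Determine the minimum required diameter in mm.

386 mm

For a solid shaft τ_max = 16T/(πd³), so d = (16T/(π τ_allow))^(1/3) = (16·404000/(π·3.58×10^7))^(1/3) = 0.3859 m.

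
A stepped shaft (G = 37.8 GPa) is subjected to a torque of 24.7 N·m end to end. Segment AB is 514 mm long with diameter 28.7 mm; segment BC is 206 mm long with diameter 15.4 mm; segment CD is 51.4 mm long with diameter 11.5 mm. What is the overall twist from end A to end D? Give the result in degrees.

2.81°

J_AB = π(0.0287)⁴/32 = 6.66×10^-8 m⁴; J_BC = π(0.0154)⁴/32 = 5.52×10^-9 m⁴; J_CD = π(0.0115)⁴/32 = 1.72×10^-9 m⁴.
θ = (T/G)·Σ L_i/J_i = (24.70/37.8×10⁹)·(0.514/6.66×10^-8 + 0.206/5.52×10^-9 + 0.0514/1.72×10^-9) = 0.04898 rad.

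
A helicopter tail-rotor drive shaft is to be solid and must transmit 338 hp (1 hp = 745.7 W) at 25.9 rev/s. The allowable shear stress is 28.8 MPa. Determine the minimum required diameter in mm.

ω = 2π·25.9 = 162.7 rad/s, so T = P/ω = 338×745.7 / 162.7 = 1549 N·m.
For a solid shaft τ_max = 16T/(πd³), so d = (16T/(π τ_allow))^(1/3) = (16·1549/(π·2.88×10^7))^(1/3) = 0.06494 m.

64.9 mm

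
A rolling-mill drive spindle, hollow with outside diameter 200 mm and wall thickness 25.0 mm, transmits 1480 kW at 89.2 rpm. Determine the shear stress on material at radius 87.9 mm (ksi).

ω = 2π·89.2/60 = 9.341 rad/s, so T = P/ω = 1480×10³ / 9.341 = 158400 N·m.
J = π(d_o⁴ − d_i⁴)/32 = π(0.200⁴ − 0.150⁴)/32 = 1.074×10^-4 m⁴.
Shear stress varies linearly with radius: τ = T·r/J = 158400 × 0.0879 / 1.074×10^-4 = 1.297×10^8 Pa.

18.8 ksi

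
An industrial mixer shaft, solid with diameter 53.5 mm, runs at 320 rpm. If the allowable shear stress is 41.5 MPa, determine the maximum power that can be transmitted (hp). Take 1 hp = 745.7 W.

J = πd⁴/32 = π(0.0535)⁴/32 = 8.043×10^-7 m⁴.
T_max = τ_allow·J/r = 4.15×10^7 × 8.043×10^-7 / 0.0267 = 1248 N·m.
ω = 2π·320/60 = 33.51 rad/s, so P_max = T_max·ω = 4.181×10^4 W.

56.1 hp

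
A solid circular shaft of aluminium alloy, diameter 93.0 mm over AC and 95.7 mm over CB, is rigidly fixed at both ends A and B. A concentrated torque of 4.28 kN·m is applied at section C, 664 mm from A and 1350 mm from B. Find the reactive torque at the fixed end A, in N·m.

Compatibility: T_A·a/J_AC = T_B·b/J_CB with T_A + T_B = T₀.
J_AC = 7.34×10^-6 m⁴, J_CB = 8.23×10^-6 m⁴, so T_A = T₀·(J_AC/a)/((J_AC/a)+(J_CB/b)) = 2759 N·m, T_B = 1521 N·m.

2760 N·m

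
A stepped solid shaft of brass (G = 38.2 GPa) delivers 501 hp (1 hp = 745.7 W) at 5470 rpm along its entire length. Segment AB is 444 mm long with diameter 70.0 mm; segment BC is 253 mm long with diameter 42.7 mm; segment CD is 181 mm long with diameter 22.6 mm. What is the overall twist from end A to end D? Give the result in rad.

0.137 rad

ω = 2π·5470/60 = 572.8 rad/s, so T = P/ω = 501×745.7 / 572.8 = 652.2 N·m.
J_AB = π(0.0700)⁴/32 = 2.36×10^-6 m⁴; J_BC = π(0.0427)⁴/32 = 3.26×10^-7 m⁴; J_CD = π(0.0226)⁴/32 = 2.56×10^-8 m⁴.
θ = (T/G)·Σ L_i/J_i = (652.2/38.2×10⁹)·(0.444/2.36×10^-6 + 0.253/3.26×10^-7 + 0.181/2.56×10^-8) = 0.1371 rad.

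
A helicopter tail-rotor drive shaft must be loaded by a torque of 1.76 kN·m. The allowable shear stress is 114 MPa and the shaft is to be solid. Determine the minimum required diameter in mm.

42.8 mm

For a solid shaft τ_max = 16T/(πd³), so d = (16T/(π τ_allow))^(1/3) = (16·1760/(π·1.14×10^8))^(1/3) = 0.04284 m.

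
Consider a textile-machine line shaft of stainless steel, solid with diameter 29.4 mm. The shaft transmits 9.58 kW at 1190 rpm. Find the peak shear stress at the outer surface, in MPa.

ω = 2π·1190/60 = 124.6 rad/s, so T = P/ω = 9.58×10³ / 124.6 = 76.88 N·m.
J = πd⁴/32 = π(0.0294)⁴/32 = 7.335×10^-8 m⁴.
τ_max = T·r/J = 76.88 × 0.0147 / 7.335×10^-8 = 1.541×10^7 Pa.

15.4 MPa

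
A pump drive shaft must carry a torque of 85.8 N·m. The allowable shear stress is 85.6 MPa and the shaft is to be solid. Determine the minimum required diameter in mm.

For a solid shaft τ_max = 16T/(πd³), so d = (16T/(π τ_allow))^(1/3) = (16·85.80/(π·8.56×10^7))^(1/3) = 0.01722 m.

17.2 mm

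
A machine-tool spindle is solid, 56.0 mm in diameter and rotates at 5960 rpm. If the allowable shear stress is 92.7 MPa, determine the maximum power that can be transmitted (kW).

J = πd⁴/32 = π(0.0560)⁴/32 = 9.655×10^-7 m⁴.
T_max = τ_allow·J/r = 9.27×10^7 × 9.655×10^-7 / 0.0280 = 3196 N·m.
ω = 2π·5960/60 = 624.1 rad/s, so P_max = T_max·ω = 1.995×10^6 W.

2000 kW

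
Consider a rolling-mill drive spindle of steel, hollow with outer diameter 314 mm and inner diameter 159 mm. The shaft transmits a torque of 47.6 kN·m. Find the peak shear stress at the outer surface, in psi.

J = π(d_o⁴ − d_i⁴)/32 = π(0.314⁴ − 0.159⁴)/32 = 8.916×10^-4 m⁴.
τ_max = T·r/J = 47600 × 0.157 / 8.916×10^-4 = 8.382×10^6 Pa.

1220 psi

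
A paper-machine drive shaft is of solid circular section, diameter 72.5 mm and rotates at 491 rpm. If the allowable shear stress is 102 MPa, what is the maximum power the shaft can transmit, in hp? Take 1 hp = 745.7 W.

J = πd⁴/32 = π(0.0725)⁴/32 = 2.712×10^-6 m⁴.
T_max = τ_allow·J/r = 1.02×10^8 × 2.712×10^-6 / 0.0362 = 7632 N·m.
ω = 2π·491/60 = 51.42 rad/s, so P_max = T_max·ω = 3.924×10^5 W.

526 hp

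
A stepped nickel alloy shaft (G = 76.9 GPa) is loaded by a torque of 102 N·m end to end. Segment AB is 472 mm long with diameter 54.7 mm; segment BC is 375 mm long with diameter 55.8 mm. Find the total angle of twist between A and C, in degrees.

J_AB = π(0.0547)⁴/32 = 8.79×10^-7 m⁴; J_BC = π(0.0558)⁴/32 = 9.52×10^-7 m⁴.
θ = (T/G)·Σ L_i/J_i = (102.0/76.9×10⁹)·(0.472/8.79×10^-7 + 0.375/9.52×10^-7) = 1.235×10^-3 rad.

0.0708°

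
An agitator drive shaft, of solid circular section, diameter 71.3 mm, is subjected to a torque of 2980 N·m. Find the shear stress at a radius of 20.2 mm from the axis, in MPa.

J = πd⁴/32 = π(0.0713)⁴/32 = 2.537×10^-6 m⁴.
Shear stress varies linearly with radius: τ = T·r/J = 2980 × 0.0202 / 2.537×10^-6 = 2.373×10^7 Pa.

23.7 MPa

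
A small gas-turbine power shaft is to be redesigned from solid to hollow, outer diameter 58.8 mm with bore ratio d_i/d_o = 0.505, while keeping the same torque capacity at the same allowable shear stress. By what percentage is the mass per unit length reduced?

Equal τ_max and T ⇒ the solid shaft needs d_s³ = d_o³(1−k⁴), so d_s = 58.8·(1−0.505⁴)^(1/3) = 57.50 mm.
Area ratio A_h/A_s = d_o²(1−k²)/d_s² = (1−k²)/(1−k⁴)^(2/3) = 0.7791.
Mass saving = 1 − 0.7791 = 22.1 %.

22.1 %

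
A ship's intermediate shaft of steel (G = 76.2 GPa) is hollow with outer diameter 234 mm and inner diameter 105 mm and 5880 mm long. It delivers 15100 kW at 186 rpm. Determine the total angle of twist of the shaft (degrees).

12.1°

ω = 2π·186/60 = 19.48 rad/s, so T = P/ω = 15100×10³ / 19.48 = 775200 N·m.
J = π(d_o⁴ − d_i⁴)/32 = π(0.234⁴ − 0.105⁴)/32 = 2.824×10^-4 m⁴.
θ = T·L/(G·J) = 775200 × 5.88 / (76.2×10⁹ × 2.824×10^-4) = 0.2118 rad.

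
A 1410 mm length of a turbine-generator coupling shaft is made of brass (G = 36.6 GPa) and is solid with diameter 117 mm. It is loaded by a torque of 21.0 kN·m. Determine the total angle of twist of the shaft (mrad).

44.0 mrad

J = πd⁴/32 = π(0.117)⁴/32 = 1.840×10^-5 m⁴.
θ = T·L/(G·J) = 21000 × 1.41 / (36.6×10⁹ × 1.840×10^-5) = 0.04398 rad.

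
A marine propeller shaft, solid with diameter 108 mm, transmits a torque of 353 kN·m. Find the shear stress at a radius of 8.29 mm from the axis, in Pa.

2.19e8 Pa

J = πd⁴/32 = π(0.108)⁴/32 = 1.336×10^-5 m⁴.
Shear stress varies linearly with radius: τ = T·r/J = 353000 × 0.00829 / 1.336×10^-5 = 2.191×10^8 Pa.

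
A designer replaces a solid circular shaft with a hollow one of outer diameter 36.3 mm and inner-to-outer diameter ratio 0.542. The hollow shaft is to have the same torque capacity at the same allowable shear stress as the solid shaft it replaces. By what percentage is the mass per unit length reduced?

Equal τ_max and T ⇒ the solid shaft needs d_s³ = d_o³(1−k⁴), so d_s = 36.3·(1−0.542⁴)^(1/3) = 35.22 mm.
Area ratio A_h/A_s = d_o²(1−k²)/d_s² = (1−k²)/(1−k⁴)^(2/3) = 0.7500.
Mass saving = 1 − 0.7500 = 25.0 %.

25.0 %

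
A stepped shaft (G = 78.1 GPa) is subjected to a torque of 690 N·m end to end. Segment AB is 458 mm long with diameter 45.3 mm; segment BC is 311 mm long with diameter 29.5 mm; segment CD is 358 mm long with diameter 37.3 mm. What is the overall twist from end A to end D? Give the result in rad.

0.0634 rad

J_AB = π(0.0453)⁴/32 = 4.13×10^-7 m⁴; J_BC = π(0.0295)⁴/32 = 7.44×10^-8 m⁴; J_CD = π(0.0373)⁴/32 = 1.90×10^-7 m⁴.
θ = (T/G)·Σ L_i/J_i = (690.0/78.1×10⁹)·(0.458/4.13×10^-7 + 0.311/7.44×10^-8 + 0.358/1.90×10^-7) = 0.06339 rad.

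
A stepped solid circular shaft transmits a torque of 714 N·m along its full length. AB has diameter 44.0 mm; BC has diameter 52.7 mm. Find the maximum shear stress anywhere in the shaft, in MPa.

Under the same torque, τ_max = 16T/(πd³) is largest where d is smallest — segment AB (d = 44.0 mm).
τ_max = 16·714.0/(π·(0.0440)³) = 4.269×10^7 Pa.

42.7 MPa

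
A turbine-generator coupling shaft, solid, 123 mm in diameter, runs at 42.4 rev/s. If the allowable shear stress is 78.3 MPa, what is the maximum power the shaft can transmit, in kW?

7620 kW

J = πd⁴/32 = π(0.123)⁴/32 = 2.247×10^-5 m⁴.
T_max = τ_allow·J/r = 7.83×10^7 × 2.247×10^-5 / 0.0615 = 28610 N·m.
ω = 2π·42.4 = 266.4 rad/s, so P_max = T_max·ω = 7.622×10^6 W.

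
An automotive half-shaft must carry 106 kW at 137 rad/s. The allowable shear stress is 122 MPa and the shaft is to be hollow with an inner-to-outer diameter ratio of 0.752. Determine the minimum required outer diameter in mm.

ω = 137 rad/s, so T = P/ω = 106×10³ / 137.0 = 773.7 N·m.
For a hollow shaft with d_i/d_o = 0.752: τ_max = 16T/(π d_o³ (1−k⁴)), so d_o = [16T/(π τ_allow (1−k⁴))]^(1/3) = [16·773.7/(π·1.22×10^8·0.6802)]^(1/3) = 0.03621 m.

36.2 mm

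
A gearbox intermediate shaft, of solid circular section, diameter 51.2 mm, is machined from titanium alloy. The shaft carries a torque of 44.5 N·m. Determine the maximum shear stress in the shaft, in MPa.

1.69 MPa

J = πd⁴/32 = π(0.0512)⁴/32 = 6.747×10^-7 m⁴.
τ_max = T·r/J = 44.50 × 0.0256 / 6.747×10^-7 = 1.689×10^6 Pa.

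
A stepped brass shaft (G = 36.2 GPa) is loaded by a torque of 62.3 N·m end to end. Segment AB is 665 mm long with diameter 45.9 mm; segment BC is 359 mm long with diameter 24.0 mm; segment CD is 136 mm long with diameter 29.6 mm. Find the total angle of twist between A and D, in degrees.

J_AB = π(0.0459)⁴/32 = 4.36×10^-7 m⁴; J_BC = π(0.0240)⁴/32 = 3.26×10^-8 m⁴; J_CD = π(0.0296)⁴/32 = 7.54×10^-8 m⁴.
θ = (T/G)·Σ L_i/J_i = (62.30/36.2×10⁹)·(0.665/4.36×10^-7 + 0.359/3.26×10^-8 + 0.136/7.54×10^-8) = 0.02470 rad.

1.42°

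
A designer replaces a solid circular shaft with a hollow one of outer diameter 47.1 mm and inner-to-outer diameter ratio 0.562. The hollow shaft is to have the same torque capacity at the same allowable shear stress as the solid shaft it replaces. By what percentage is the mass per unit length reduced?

Equal τ_max and T ⇒ the solid shaft needs d_s³ = d_o³(1−k⁴), so d_s = 47.1·(1−0.562⁴)^(1/3) = 45.48 mm.
Area ratio A_h/A_s = d_o²(1−k²)/d_s² = (1−k²)/(1−k⁴)^(2/3) = 0.7338.
Mass saving = 1 − 0.7338 = 26.6 %.

26.6 %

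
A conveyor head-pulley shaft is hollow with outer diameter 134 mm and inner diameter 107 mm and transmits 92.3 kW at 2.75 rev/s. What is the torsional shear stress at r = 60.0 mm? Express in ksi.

ω = 2π·2.75 = 17.28 rad/s, so T = P/ω = 92.3×10³ / 17.28 = 5342 N·m.
J = π(d_o⁴ − d_i⁴)/32 = π(0.134⁴ − 0.107⁴)/32 = 1.878×10^-5 m⁴.
Shear stress varies linearly with radius: τ = T·r/J = 5342 × 0.0600 / 1.878×10^-5 = 1.706×10^7 Pa.

2.47 ksi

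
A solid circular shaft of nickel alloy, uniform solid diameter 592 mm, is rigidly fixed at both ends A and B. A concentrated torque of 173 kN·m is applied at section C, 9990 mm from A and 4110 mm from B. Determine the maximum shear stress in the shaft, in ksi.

With uniform GJ and both ends fixed, compatibility θ_AC = θ_CB gives T_A·a = T_B·b, together with T_A + T_B = T₀.
T_A = T₀·b/(a+b) = 173000·4110/14100 = 50430 N·m; T_B = 122600 N·m.
τ in each portion: τ_AC = 1.24×10^6 Pa, τ_CB = 3.01×10^6 Pa; maximum is in CB.
τ_max = T_CB·r/J = 122600·0.296/0.0121 = 3.009×10^6 Pa.

0.436 ksi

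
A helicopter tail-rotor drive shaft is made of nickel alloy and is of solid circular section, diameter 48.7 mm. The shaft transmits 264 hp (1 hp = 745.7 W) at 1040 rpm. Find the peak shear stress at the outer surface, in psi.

ω = 2π·1040/60 = 108.9 rad/s, so T = P/ω = 264×745.7 / 108.9 = 1808 N·m.
J = πd⁴/32 = π(0.0487)⁴/32 = 5.522×10^-7 m⁴.
τ_max = T·r/J = 1808 × 0.0244 / 5.522×10^-7 = 7.971×10^7 Pa.

11600 psi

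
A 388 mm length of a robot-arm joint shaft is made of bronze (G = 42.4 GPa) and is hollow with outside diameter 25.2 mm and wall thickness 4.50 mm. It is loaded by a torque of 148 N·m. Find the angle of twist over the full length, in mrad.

J = π(d_o⁴ − d_i⁴)/32 = π(0.0252⁴ − 0.0162⁴)/32 = 3.283×10^-8 m⁴.
θ = T·L/(G·J) = 148.0 × 0.388 / (42.4×10⁹ × 3.283×10^-8) = 0.04125 rad.

41.3 mrad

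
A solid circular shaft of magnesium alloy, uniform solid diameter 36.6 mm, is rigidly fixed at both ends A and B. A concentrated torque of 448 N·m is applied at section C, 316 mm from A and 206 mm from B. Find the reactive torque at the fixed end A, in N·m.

177 N·m

With uniform GJ and both ends fixed, compatibility θ_AC = θ_CB gives T_A·a = T_B·b, together with T_A + T_B = T₀.
T_A = T₀·b/(a+b) = 448.0·206/522.0 = 176.8 N·m; T_B = 271.2 N·m.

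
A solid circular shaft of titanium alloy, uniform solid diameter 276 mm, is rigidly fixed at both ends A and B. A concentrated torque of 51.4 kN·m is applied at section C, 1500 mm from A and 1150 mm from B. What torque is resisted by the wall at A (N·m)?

With uniform GJ and both ends fixed, compatibility θ_AC = θ_CB gives T_A·a = T_B·b, together with T_A + T_B = T₀.
T_A = T₀·b/(a+b) = 51400·1150/2650 = 22310 N·m; T_B = 29090 N·m.

22300 N·m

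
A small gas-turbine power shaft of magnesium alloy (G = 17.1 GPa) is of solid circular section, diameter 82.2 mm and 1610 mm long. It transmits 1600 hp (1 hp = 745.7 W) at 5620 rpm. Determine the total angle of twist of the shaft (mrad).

42.6 mrad

ω = 2π·5620/60 = 588.5 rad/s, so T = P/ω = 1600×745.7 / 588.5 = 2027 N·m.
J = πd⁴/32 = π(0.0822)⁴/32 = 4.482×10^-6 m⁴.
θ = T·L/(G·J) = 2027 × 1.61 / (17.1×10⁹ × 4.482×10^-6) = 0.04259 rad.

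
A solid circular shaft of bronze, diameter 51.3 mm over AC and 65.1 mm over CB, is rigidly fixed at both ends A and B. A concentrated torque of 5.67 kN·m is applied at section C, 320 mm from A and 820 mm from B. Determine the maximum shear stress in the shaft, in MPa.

106 MPa

Compatibility: T_A·a/J_AC = T_B·b/J_CB with T_A + T_B = T₀.
J_AC = 6.80×10^-7 m⁴, J_CB = 1.76×10^-6 m⁴, so T_A = T₀·(J_AC/a)/((J_AC/a)+(J_CB/b)) = 2818 N·m, T_B = 2852 N·m.
τ in each portion: τ_AC = 1.06×10^8 Pa, τ_CB = 5.26×10^7 Pa; maximum is in AC.
τ_max = T_AC·r/J = 2818·0.0256/6.80×10^-7 = 1.063×10^8 Pa.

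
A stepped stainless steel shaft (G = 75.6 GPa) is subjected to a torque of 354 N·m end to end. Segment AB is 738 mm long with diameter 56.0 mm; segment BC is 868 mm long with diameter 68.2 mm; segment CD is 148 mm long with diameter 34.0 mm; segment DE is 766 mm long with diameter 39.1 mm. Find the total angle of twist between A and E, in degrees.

1.51°

J_AB = π(0.0560)⁴/32 = 9.65×10^-7 m⁴; J_BC = π(0.0682)⁴/32 = 2.12×10^-6 m⁴; J_CD = π(0.0340)⁴/32 = 1.31×10^-7 m⁴; J_DE = π(0.0391)⁴/32 = 2.29×10^-7 m⁴.
θ = (T/G)·Σ L_i/J_i = (354.0/75.6×10⁹)·(0.738/9.65×10^-7 + 0.868/2.12×10^-6 + 0.148/1.31×10^-7 + 0.766/2.29×10^-7) = 0.02641 rad.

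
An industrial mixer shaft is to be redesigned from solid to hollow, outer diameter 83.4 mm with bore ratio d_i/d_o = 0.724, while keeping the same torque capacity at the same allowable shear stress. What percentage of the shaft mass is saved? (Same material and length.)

41.1 %

Equal τ_max and T ⇒ the solid shaft needs d_s³ = d_o³(1−k⁴), so d_s = 83.4·(1−0.724⁴)^(1/3) = 74.93 mm.
Area ratio A_h/A_s = d_o²(1−k²)/d_s² = (1−k²)/(1−k⁴)^(2/3) = 0.5895.
Mass saving = 1 − 0.5895 = 41.1 %.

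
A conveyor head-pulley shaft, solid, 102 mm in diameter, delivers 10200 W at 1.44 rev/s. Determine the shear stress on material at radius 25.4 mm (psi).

ω = 2π·1.44 = 9.048 rad/s, so T = P/ω = 10200 / 9.048 = 1127 N·m.
J = πd⁴/32 = π(0.102)⁴/32 = 1.063×10^-5 m⁴.
Shear stress varies linearly with radius: τ = T·r/J = 1127 × 0.0254 / 1.063×10^-5 = 2.695×10^6 Pa.

391 psi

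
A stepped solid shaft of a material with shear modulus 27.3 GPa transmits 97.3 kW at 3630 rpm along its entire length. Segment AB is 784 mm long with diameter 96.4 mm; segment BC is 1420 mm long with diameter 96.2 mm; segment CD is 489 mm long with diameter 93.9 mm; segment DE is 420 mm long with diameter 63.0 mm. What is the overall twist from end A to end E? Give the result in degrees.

ω = 2π·3630/60 = 380.1 rad/s, so T = P/ω = 97.3×10³ / 380.1 = 256.0 N·m.
J_AB = π(0.0964)⁴/32 = 8.48×10^-6 m⁴; J_BC = π(0.0962)⁴/32 = 8.41×10^-6 m⁴; J_CD = π(0.0939)⁴/32 = 7.63×10^-6 m⁴; J_DE = π(0.0630)⁴/32 = 1.55×10^-6 m⁴.
θ = (T/G)·Σ L_i/J_i = (256.0/27.3×10⁹)·(0.784/8.48×10^-6 + 1.42/8.41×10^-6 + 0.489/7.63×10^-6 + 0.420/1.55×10^-6) = 5.597×10^-3 rad.

0.321°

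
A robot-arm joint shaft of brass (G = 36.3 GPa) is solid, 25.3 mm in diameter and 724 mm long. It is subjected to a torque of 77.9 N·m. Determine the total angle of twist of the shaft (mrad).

J = πd⁴/32 = π(0.0253)⁴/32 = 4.022×10^-8 m⁴.
θ = T·L/(G·J) = 77.90 × 0.724 / (36.3×10⁹ × 4.022×10^-8) = 0.03863 rad.

38.6 mrad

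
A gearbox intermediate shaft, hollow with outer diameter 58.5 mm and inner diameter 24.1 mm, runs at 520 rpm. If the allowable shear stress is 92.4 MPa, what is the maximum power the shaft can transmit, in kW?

192 kW

J = π(d_o⁴ − d_i⁴)/32 = π(0.0585⁴ − 0.0241⁴)/32 = 1.117×10^-6 m⁴.
T_max = τ_allow·J/r = 9.24×10^7 × 1.117×10^-6 / 0.0293 = 3528 N·m.
ω = 2π·520/60 = 54.45 rad/s, so P_max = T_max·ω = 1.921×10^5 W.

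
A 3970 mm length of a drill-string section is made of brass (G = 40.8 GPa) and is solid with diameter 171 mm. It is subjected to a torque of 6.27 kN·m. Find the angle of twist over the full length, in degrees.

0.416°

J = πd⁴/32 = π(0.171)⁴/32 = 8.394×10^-5 m⁴.
θ = T·L/(G·J) = 6270 × 3.97 / (40.8×10⁹ × 8.394×10^-5) = 7.268×10^-3 rad.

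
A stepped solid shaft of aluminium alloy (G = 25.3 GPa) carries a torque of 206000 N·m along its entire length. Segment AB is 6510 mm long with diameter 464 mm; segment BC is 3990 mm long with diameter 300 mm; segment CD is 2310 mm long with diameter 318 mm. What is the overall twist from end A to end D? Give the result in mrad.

J_AB = π(0.464)⁴/32 = 4.55×10^-3 m⁴; J_BC = π(0.300)⁴/32 = 7.95×10^-4 m⁴; J_CD = π(0.318)⁴/32 = 1.00×10^-3 m⁴.
θ = (T/G)·Σ L_i/J_i = (206000/25.3×10⁹)·(6.51/4.55×10^-3 + 3.99/7.95×10^-4 + 2.31/1.00×10^-3) = 0.07124 rad.

71.2 mrad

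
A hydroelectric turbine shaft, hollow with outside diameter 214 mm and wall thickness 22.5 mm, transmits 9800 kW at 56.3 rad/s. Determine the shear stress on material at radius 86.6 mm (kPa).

ω = 56.3 rad/s, so T = P/ω = 9800×10³ / 56.30 = 174100 N·m.
J = π(d_o⁴ − d_i⁴)/32 = π(0.214⁴ − 0.169⁴)/32 = 1.258×10^-4 m⁴.
Shear stress varies linearly with radius: τ = T·r/J = 174100 × 0.0866 / 1.258×10^-4 = 1.198×10^8 Pa.

120000 kPa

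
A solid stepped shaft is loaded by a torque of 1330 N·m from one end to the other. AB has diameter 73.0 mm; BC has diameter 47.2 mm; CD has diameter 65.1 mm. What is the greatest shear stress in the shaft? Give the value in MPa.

Under the same torque, τ_max = 16T/(πd³) is largest where d is smallest — segment BC (d = 47.2 mm).
τ_max = 16·1330/(π·(0.0472)³) = 6.442×10^7 Pa.

64.4 MPa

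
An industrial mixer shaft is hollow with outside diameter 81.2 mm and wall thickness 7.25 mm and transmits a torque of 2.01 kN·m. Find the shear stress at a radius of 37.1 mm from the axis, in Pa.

3.21e7 Pa

J = π(d_o⁴ − d_i⁴)/32 = π(0.0812⁴ − 0.0667⁴)/32 = 2.325×10^-6 m⁴.
Shear stress varies linearly with radius: τ = T·r/J = 2010 × 0.0371 / 2.325×10^-6 = 3.208×10^7 Pa.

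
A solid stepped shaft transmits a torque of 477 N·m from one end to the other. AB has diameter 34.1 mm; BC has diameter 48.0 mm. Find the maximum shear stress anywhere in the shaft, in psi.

Under the same torque, τ_max = 16T/(πd³) is largest where d is smallest — segment AB (d = 34.1 mm).
τ_max = 16·477.0/(π·(0.0341)³) = 6.127×10^7 Pa.

8890 psi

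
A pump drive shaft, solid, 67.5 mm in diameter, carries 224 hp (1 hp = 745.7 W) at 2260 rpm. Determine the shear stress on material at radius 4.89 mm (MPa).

ω = 2π·2260/60 = 236.7 rad/s, so T = P/ω = 224×745.7 / 236.7 = 705.8 N·m.
J = πd⁴/32 = π(0.0675)⁴/32 = 2.038×10^-6 m⁴.
Shear stress varies linearly with radius: τ = T·r/J = 705.8 × 0.00489 / 2.038×10^-6 = 1.693×10^6 Pa.

1.69 MPa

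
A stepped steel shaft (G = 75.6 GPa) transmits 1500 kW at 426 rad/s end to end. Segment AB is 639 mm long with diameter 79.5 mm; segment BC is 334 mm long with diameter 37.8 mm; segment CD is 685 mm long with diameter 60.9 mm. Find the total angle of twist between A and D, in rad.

0.109 rad

ω = 426 rad/s, so T = P/ω = 1500×10³ / 426.0 = 3521 N·m.
J_AB = π(0.0795)⁴/32 = 3.92×10^-6 m⁴; J_BC = π(0.0378)⁴/32 = 2.00×10^-7 m⁴; J_CD = π(0.0609)⁴/32 = 1.35×10^-6 m⁴.
θ = (T/G)·Σ L_i/J_i = (3521/75.6×10⁹)·(0.639/3.92×10^-6 + 0.334/2.00×10^-7 + 0.685/1.35×10^-6) = 0.1088 rad.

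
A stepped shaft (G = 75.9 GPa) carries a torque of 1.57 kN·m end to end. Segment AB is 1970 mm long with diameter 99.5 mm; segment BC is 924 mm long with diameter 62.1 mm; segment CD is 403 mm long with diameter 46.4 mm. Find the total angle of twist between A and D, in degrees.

J_AB = π(0.0995)⁴/32 = 9.62×10^-6 m⁴; J_BC = π(0.0621)⁴/32 = 1.46×10^-6 m⁴; J_CD = π(0.0464)⁴/32 = 4.55×10^-7 m⁴.
θ = (T/G)·Σ L_i/J_i = (1570/75.9×10⁹)·(1.97/9.62×10^-6 + 0.924/1.46×10^-6 + 0.403/4.55×10^-7) = 0.03564 rad.

2.04°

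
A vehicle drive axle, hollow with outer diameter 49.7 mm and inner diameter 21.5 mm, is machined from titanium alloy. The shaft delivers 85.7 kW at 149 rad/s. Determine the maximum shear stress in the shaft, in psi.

ω = 149 rad/s, so T = P/ω = 85.7×10³ / 149.0 = 575.2 N·m.
J = π(d_o⁴ − d_i⁴)/32 = π(0.0497⁴ − 0.0215⁴)/32 = 5.780×10^-7 m⁴.
τ_max = T·r/J = 575.2 × 0.0249 / 5.780×10^-7 = 2.473×10^7 Pa.

3590 psi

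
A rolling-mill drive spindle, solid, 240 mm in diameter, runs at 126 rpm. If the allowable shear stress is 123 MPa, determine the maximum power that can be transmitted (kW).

4410 kW

J = πd⁴/32 = π(0.240)⁴/32 = 3.257×10^-4 m⁴.
T_max = τ_allow·J/r = 1.23×10^8 × 3.257×10^-4 / 0.120 = 333900 N·m.
ω = 2π·126/60 = 13.19 rad/s, so P_max = T_max·ω = 4.405×10^6 W.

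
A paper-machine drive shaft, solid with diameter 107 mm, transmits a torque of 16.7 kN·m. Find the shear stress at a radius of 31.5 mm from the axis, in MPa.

40.9 MPa

J = πd⁴/32 = π(0.107)⁴/32 = 1.287×10^-5 m⁴.
Shear stress varies linearly with radius: τ = T·r/J = 16700 × 0.0315 / 1.287×10^-5 = 4.088×10^7 Pa.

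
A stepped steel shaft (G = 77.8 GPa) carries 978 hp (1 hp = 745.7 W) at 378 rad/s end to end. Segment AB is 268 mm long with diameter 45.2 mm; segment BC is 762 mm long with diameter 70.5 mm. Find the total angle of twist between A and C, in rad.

ω = 378 rad/s, so T = P/ω = 978×745.7 / 378.0 = 1929 N·m.
J_AB = π(0.0452)⁴/32 = 4.10×10^-7 m⁴; J_BC = π(0.0705)⁴/32 = 2.43×10^-6 m⁴.
θ = (T/G)·Σ L_i/J_i = (1929/77.8×10⁹)·(0.268/4.10×10^-7 + 0.762/2.43×10^-6) = 0.02401 rad.

0.0240 rad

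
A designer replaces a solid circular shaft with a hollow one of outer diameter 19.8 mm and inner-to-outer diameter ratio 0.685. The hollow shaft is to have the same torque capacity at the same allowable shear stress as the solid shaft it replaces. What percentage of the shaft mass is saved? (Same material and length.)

37.4 %

Equal τ_max and T ⇒ the solid shaft needs d_s³ = d_o³(1−k⁴), so d_s = 19.8·(1−0.685⁴)^(1/3) = 18.22 mm.
Area ratio A_h/A_s = d_o²(1−k²)/d_s² = (1−k²)/(1−k⁴)^(2/3) = 0.6265.
Mass saving = 1 − 0.6265 = 37.4 %.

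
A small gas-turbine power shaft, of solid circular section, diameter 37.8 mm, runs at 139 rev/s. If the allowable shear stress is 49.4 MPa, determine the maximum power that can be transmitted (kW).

458 kW

J = πd⁴/32 = π(0.0378)⁴/32 = 2.004×10^-7 m⁴.
T_max = τ_allow·J/r = 4.94×10^7 × 2.004×10^-7 / 0.0189 = 523.9 N·m.
ω = 2π·139 = 873.4 rad/s, so P_max = T_max·ω = 4.575×10^5 W.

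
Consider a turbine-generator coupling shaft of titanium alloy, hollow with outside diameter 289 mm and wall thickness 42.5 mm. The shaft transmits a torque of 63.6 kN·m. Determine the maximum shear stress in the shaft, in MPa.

17.9 MPa

J = π(d_o⁴ − d_i⁴)/32 = π(0.289⁴ − 0.204⁴)/32 = 5.148×10^-4 m⁴.
τ_max = T·r/J = 63600 × 0.144 / 5.148×10^-4 = 1.785×10^7 Pa.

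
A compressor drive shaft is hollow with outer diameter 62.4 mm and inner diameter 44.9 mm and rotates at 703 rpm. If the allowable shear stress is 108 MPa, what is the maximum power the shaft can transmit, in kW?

278 kW

J = π(d_o⁴ − d_i⁴)/32 = π(0.0624⁴ − 0.0449⁴)/32 = 1.089×10^-6 m⁴.
T_max = τ_allow·J/r = 1.08×10^8 × 1.089×10^-6 / 0.0312 = 3771 N·m.
ω = 2π·703/60 = 73.62 rad/s, so P_max = T_max·ω = 2.776×10^5 W.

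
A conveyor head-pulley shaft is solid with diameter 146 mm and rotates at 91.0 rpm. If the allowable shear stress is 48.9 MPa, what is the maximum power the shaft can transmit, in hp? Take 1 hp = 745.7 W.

J = πd⁴/32 = π(0.146)⁴/32 = 4.461×10^-5 m⁴.
T_max = τ_allow·J/r = 4.89×10^7 × 4.461×10^-5 / 0.0730 = 29880 N·m.
ω = 2π·91.0/60 = 9.529 rad/s, so P_max = T_max·ω = 2.848×10^5 W.

382 hp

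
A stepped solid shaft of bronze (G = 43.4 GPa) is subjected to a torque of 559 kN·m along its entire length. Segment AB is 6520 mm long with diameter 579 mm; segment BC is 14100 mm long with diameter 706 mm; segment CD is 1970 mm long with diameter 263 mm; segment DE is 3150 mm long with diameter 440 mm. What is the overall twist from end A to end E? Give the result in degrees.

4.59°

J_AB = π(0.579)⁴/32 = 0.0110 m⁴; J_BC = π(0.706)⁴/32 = 0.0244 m⁴; J_CD = π(0.263)⁴/32 = 4.70×10^-4 m⁴; J_DE = π(0.440)⁴/32 = 3.68×10^-3 m⁴.
θ = (T/G)·Σ L_i/J_i = (559000/43.4×10⁹)·(6.52/0.0110 + 14.1/0.0244 + 1.97/4.70×10^-4 + 3.15/3.68×10^-3) = 0.08010 rad.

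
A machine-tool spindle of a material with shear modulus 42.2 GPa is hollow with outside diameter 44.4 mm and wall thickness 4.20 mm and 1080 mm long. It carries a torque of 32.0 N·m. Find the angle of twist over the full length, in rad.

0.00378 rad

J = π(d_o⁴ − d_i⁴)/32 = π(0.0444⁴ − 0.0360⁴)/32 = 2.166×10^-7 m⁴.
θ = T·L/(G·J) = 32.00 × 1.08 / (42.2×10⁹ × 2.166×10^-7) = 3.780×10^-3 rad.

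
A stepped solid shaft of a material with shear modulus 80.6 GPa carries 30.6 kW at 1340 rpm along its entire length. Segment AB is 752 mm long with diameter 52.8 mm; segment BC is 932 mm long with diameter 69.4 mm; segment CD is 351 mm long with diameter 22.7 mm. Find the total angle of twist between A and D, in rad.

ω = 2π·1340/60 = 140.3 rad/s, so T = P/ω = 30.6×10³ / 140.3 = 218.1 N·m.
J_AB = π(0.0528)⁴/32 = 7.63×10^-7 m⁴; J_BC = π(0.0694)⁴/32 = 2.28×10^-6 m⁴; J_CD = π(0.0227)⁴/32 = 2.61×10^-8 m⁴.
θ = (T/G)·Σ L_i/J_i = (218.1/80.6×10⁹)·(0.752/7.63×10^-7 + 0.932/2.28×10^-6 + 0.351/2.61×10^-8) = 0.04020 rad.

0.0402 rad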